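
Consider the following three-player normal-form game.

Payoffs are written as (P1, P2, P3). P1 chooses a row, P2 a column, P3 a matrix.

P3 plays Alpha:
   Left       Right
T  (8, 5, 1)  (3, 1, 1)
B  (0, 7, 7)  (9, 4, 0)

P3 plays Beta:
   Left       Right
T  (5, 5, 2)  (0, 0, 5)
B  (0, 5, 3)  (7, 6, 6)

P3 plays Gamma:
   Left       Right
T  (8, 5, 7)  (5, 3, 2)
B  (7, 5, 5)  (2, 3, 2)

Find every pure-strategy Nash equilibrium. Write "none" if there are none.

Check each profile: it is a Nash equilibrium iff no player can strictly gain by switching unilaterally.
(T, Left, Alpha): P3 can switch to Beta (1 → 2). Not NE.
(T, Left, Beta): P3 can switch to Gamma (2 → 7). Not NE.
(T, Left, Gamma): P1 gets 8, best alternative 7; P2 gets 5, best alternative 3; P3 gets 7, best alternative 2. No profitable deviation — NE.
(T, Right, Alpha): P1 can switch to B (3 → 9). Not NE.
(T, Right, Beta): P1 can switch to B (0 → 7). Not NE.
(T, Right, Gamma): P2 can switch to Left (3 → 5). Not NE.
(B, Left, Alpha): P1 can switch to T (0 → 8). Not NE.
(B, Left, Beta): P1 can switch to T (0 → 5). Not NE.
(B, Left, Gamma): P1 can switch to T (7 → 8). Not NE.
(B, Right, Beta): P1 gets 7, best alternative 0; P2 gets 6, best alternative 5; P3 gets 6, best alternative 2. No profitable deviation — NE.
(The remaining 2 profiles each have a profitable deviation by the same check.)

Pure-strategy Nash equilibria: (T, Left, Gamma); (B, Right, Beta)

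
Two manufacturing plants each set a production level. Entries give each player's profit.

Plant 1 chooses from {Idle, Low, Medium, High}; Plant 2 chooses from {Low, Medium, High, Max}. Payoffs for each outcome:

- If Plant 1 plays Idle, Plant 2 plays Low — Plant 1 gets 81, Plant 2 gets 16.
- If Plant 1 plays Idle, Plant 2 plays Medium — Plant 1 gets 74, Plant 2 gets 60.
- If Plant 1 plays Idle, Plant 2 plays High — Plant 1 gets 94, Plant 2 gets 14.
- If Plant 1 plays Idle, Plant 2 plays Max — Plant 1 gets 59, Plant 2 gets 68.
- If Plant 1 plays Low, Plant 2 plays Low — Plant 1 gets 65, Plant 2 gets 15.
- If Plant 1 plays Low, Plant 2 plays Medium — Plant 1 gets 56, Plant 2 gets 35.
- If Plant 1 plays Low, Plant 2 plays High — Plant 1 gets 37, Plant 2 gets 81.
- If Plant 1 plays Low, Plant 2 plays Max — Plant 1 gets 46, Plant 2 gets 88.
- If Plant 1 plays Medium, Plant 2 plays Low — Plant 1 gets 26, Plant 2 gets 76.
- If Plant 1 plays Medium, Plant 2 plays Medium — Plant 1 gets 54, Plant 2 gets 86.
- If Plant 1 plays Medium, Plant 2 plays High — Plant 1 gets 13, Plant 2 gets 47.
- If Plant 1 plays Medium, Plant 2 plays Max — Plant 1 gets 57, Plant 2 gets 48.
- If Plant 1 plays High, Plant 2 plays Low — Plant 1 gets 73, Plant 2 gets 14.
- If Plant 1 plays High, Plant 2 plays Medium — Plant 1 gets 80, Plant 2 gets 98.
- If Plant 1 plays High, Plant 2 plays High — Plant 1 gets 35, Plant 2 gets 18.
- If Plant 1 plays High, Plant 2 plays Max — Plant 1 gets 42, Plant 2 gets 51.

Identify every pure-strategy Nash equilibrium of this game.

(Idle, Low): Plant 2 can switch to Medium (16 → 60). Not NE.
(Idle, Medium): Plant 1 can switch to High (74 → 80). Not NE.
(Idle, High): Plant 2 can switch to Low (14 → 16). Not NE.
(Idle, Max): Plant 1 gets 59, best alternative 57; Plant 2 gets 68, best alternative 60. No profitable deviation — NE.
(Low, Low): Plant 1 can switch to Idle (65 → 81). Not NE.
(Low, Medium): Plant 1 can switch to Idle (56 → 74). Not NE.
(Low, High): Plant 1 can switch to Idle (37 → 94). Not NE.
(Low, Max): Plant 1 can switch to Idle (46 → 59). Not NE.
(Medium, Low): Plant 1 can switch to Idle (26 → 81). Not NE.
(Medium, Medium): Plant 1 can switch to Idle (54 → 74). Not NE.
(Medium, High): Plant 1 can switch to Idle (13 → 94). Not NE.
(High, Medium): Plant 1 gets 80, best alternative 74; Plant 2 gets 98, best alternative 51. No profitable deviation — NE.
(The remaining 4 profiles each have a profitable deviation by the same check.)

(Idle, Max); (High, Medium)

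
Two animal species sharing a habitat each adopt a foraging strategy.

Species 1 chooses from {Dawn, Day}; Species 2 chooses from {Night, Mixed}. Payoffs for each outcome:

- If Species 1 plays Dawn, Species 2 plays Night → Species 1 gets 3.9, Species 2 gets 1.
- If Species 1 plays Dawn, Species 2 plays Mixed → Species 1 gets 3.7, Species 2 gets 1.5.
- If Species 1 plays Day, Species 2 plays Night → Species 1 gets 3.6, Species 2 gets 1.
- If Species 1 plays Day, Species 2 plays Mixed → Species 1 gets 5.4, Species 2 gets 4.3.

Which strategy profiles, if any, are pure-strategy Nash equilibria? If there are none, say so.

Mark each player's best response to every combination of opponents' strategies; a profile where every player is best-responding is a pure Nash equilibrium.
Species 1 against Night: payoffs 3.9, 3.6 → best response Dawn.
Species 1 against Mixed: payoffs 3.7, 5.4 → best response Day.
Species 2 against Dawn: payoffs 1, 1.5 → best response Mixed.
Species 2 against Day: payoffs 1, 4.3 → best response Mixed.
Mutual best responses: (Day, Mixed).

Pure NE: (Day, Mixed)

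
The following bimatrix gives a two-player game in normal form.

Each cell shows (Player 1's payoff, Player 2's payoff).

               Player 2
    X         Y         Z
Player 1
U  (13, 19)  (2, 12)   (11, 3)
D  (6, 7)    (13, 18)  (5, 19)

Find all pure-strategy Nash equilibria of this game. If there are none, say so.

For each player, find the best response to each opponent profile; mutual best responses are the pure NE.
Player 1 against X: payoffs 13, 6 → best response U.
Player 1 against Y: payoffs 2, 13 → best response D.
Player 1 against Z: payoffs 11, 5 → best response U.
Player 2 against U: payoffs 19, 12, 3 → best response X.
Player 2 against D: payoffs 7, 18, 19 → best response Z.
Mutual best responses: (U, X).

(U, X)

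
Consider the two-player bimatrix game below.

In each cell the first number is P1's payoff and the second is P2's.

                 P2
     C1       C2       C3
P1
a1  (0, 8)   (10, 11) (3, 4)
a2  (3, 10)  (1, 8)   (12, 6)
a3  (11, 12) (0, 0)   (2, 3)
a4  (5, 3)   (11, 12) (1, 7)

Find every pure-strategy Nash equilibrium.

P1 against C1: payoffs 0, 3, 11, 5 → best response a3.
P1 against C2: payoffs 10, 1, 0, 11 → best response a4.
P1 against C3: payoffs 3, 12, 2, 1 → best response a2.
P2 against a1: payoffs 8, 11, 4 → best response C2.
P2 against a2: payoffs 10, 8, 6 → best response C1.
P2 against a3: payoffs 12, 0, 3 → best response C1.
P2 against a4: payoffs 3, 12, 7 → best response C2.
Mutual best responses: (a3, C1); (a4, C2).

Pure-strategy Nash equilibria: (a3, C1); (a4, C2)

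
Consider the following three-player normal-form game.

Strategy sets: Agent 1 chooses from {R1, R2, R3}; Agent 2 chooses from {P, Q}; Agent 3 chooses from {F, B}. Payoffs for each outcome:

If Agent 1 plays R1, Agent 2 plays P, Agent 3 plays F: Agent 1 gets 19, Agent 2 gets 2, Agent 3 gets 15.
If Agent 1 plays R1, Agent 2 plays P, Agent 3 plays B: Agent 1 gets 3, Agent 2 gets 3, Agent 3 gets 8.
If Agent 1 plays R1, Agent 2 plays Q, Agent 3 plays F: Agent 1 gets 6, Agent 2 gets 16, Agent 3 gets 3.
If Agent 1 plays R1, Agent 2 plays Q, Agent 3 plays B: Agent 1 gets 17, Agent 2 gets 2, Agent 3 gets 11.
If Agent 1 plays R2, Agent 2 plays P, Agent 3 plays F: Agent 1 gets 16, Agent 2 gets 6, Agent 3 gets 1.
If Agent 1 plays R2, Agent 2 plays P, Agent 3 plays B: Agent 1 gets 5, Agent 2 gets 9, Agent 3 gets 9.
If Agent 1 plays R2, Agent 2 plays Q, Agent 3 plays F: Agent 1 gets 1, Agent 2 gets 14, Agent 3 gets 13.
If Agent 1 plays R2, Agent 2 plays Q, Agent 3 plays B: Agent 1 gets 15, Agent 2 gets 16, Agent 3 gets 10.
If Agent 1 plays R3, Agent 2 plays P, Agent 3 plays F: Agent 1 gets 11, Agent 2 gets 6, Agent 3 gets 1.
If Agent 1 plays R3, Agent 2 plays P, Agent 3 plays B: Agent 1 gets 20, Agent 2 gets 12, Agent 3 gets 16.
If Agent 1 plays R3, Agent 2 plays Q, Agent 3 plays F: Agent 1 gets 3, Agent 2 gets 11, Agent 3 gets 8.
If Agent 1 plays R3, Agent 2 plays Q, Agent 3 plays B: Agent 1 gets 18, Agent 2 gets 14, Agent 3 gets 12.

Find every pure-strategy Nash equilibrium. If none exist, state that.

(R1, P, F): Agent 2 can switch to Q (2 → 16). Not NE.
(R1, P, B): Agent 1 can switch to R2 (3 → 5). Not NE.
(R1, Q, F): Agent 3 can switch to B (3 → 11). Not NE.
(R1, Q, B): Agent 1 can switch to R3 (17 → 18). Not NE.
(R2, P, F): Agent 1 can switch to R1 (16 → 19). Not NE.
(R2, P, B): Agent 1 can switch to R3 (5 → 20). Not NE.
(R2, Q, F): Agent 1 can switch to R1 (1 → 6). Not NE.
(R2, Q, B): Agent 1 can switch to R1 (15 → 17). Not NE.
(R3, P, F): Agent 1 can switch to R1 (11 → 19). Not NE.
(R3, P, B): Agent 2 can switch to Q (12 → 14). Not NE.
(R3, Q, F): Agent 1 can switch to R1 (3 → 6). Not NE.
(R3, Q, B): Agent 1 gets 18, best alternative 17; Agent 2 gets 14, best alternative 12; Agent 3 gets 12, best alternative 8. No profitable deviation — NE.

Pure NE: (R3, Q, B)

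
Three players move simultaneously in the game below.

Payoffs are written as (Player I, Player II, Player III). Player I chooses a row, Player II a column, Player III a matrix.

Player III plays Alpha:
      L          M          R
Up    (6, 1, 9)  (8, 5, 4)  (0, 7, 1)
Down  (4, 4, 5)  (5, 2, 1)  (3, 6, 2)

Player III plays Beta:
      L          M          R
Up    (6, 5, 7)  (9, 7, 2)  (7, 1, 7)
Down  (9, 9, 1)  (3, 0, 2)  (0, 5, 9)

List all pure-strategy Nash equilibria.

Player I against (L, Alpha): payoffs 6, 4 → best response Up.
Player I against (L, Beta): payoffs 6, 9 → best response Down.
Player I against (M, Alpha): payoffs 8, 5 → best response Up.
Player I against (M, Beta): payoffs 9, 3 → best response Up.
Player I against (R, Alpha): payoffs 0, 3 → best response Down.
Player I against (R, Beta): payoffs 7, 0 → best response Up.
Player II against (Up, Alpha): payoffs 1, 5, 7 → best response R.
Player II against (Up, Beta): payoffs 5, 7, 1 → best response M.
Player II against (Down, Alpha): payoffs 4, 2, 6 → best response R.
Player II against (Down, Beta): payoffs 9, 0, 5 → best response L.
Player III against (Up, L): payoffs 9, 7 → best response Alpha.
Player III against (Up, M): payoffs 4, 2 → best response Alpha.
Player III against (Up, R): payoffs 1, 7 → best response Beta.
Player III against (Down, L): payoffs 5, 1 → best response Alpha.
Player III against (Down, M): payoffs 1, 2 → best response Beta.
Player III against (Down, R): payoffs 2, 9 → best response Beta.
No profile is a mutual best response for all players.

This game has no pure Nash equilibrium.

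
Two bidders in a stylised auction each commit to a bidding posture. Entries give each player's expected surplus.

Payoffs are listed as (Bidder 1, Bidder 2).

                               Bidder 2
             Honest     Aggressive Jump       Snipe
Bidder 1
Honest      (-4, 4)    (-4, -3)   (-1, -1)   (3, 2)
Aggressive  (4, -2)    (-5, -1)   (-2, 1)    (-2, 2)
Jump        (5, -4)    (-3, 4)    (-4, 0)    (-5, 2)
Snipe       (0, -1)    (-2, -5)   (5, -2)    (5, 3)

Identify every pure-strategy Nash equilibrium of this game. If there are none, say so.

Pure NE: (Snipe, Snipe)

For each strategy profile, look for a profitable unilateral deviation.
(Honest, Honest): Bidder 1 can switch to Aggressive (-4 → 4). Not NE.
(Honest, Aggressive): Bidder 1 can switch to Jump (-4 → -3). Not NE.
(Honest, Jump): Bidder 1 can switch to Snipe (-1 → 5). Not NE.
(Honest, Snipe): Bidder 1 can switch to Snipe (3 → 5). Not NE.
(Aggressive, Honest): Bidder 1 can switch to Jump (4 → 5). Not NE.
(Aggressive, Aggressive): Bidder 1 can switch to Honest (-5 → -4). Not NE.
(Aggressive, Jump): Bidder 1 can switch to Honest (-2 → -1). Not NE.
(Aggressive, Snipe): Bidder 1 can switch to Honest (-2 → 3). Not NE.
(Jump, Honest): Bidder 2 can switch to Aggressive (-4 → 4). Not NE.
(Jump, Aggressive): Bidder 1 can switch to Snipe (-3 → -2). Not NE.
(Snipe, Snipe): Bidder 1 gets 5, best alternative 3; Bidder 2 gets 3, best alternative -1. No profitable deviation — NE.
(The remaining 5 profiles each have a profitable deviation by the same check.)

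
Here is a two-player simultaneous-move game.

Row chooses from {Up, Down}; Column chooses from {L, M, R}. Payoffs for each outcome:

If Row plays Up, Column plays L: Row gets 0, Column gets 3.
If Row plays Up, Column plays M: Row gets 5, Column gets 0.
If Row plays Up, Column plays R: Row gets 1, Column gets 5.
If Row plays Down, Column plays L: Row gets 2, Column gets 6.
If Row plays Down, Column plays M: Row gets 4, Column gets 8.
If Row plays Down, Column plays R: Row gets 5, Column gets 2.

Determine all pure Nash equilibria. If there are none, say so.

Check each profile: it is a Nash equilibrium iff no player can strictly gain by switching unilaterally.
(Up, L): Row can switch to Down (0 → 2). Not NE.
(Up, M): Column can switch to L (0 → 3). Not NE.
(Up, R): Row can switch to Down (1 → 5). Not NE.
(Down, L): Column can switch to M (6 → 8). Not NE.
(Down, M): Row can switch to Up (4 → 5). Not NE.
(Down, R): Column can switch to L (2 → 6). Not NE.

none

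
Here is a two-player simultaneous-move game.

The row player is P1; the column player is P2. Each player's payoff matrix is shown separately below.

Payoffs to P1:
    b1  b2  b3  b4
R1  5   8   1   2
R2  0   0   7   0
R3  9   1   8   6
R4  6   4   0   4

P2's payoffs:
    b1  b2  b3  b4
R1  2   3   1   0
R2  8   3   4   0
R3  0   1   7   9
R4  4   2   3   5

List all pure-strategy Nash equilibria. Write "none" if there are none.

Pure-strategy Nash equilibria: (R1, b2) and (R3, b4)

(R1, b1): P1 can switch to R3 (5 → 9). Not NE.
(R1, b2): P1 gets 8, best alternative 4; P2 gets 3, best alternative 2. No profitable deviation — NE.
(R1, b3): P1 can switch to R2 (1 → 7). Not NE.
(R1, b4): P1 can switch to R3 (2 → 6). Not NE.
(R2, b1): P1 can switch to R1 (0 → 5). Not NE.
(R2, b2): P1 can switch to R1 (0 → 8). Not NE.
(R2, b3): P1 can switch to R3 (7 → 8). Not NE.
(R2, b4): P1 can switch to R1 (0 → 2). Not NE.
(R3, b1): P2 can switch to b2 (0 → 1). Not NE.
(R3, b2): P1 can switch to R1 (1 → 8). Not NE.
(R3, b3): P2 can switch to b4 (7 → 9). Not NE.
(R3, b4): P1 gets 6, best alternative 4; P2 gets 9, best alternative 7. No profitable deviation — NE.
(R4, b1): P1 can switch to R3 (6 → 9). Not NE.
(R4, b2): P1 can switch to R1 (4 → 8). Not NE.
(The remaining 2 profiles each have a profitable deviation by the same check.)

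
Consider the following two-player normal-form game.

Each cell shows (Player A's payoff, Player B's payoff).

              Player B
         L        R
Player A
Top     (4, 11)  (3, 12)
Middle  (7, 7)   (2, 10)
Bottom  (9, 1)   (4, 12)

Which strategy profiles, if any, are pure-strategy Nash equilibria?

Check each profile: it is a Nash equilibrium iff no player can strictly gain by switching unilaterally.
(Top, L): Player A can switch to Middle (4 → 7). Not NE.
(Top, R): Player A can switch to Bottom (3 → 4). Not NE.
(Middle, L): Player A can switch to Bottom (7 → 9). Not NE.
(Middle, R): Player A can switch to Top (2 → 3). Not NE.
(Bottom, L): Player B can switch to R (1 → 12). Not NE.
(Bottom, R): Player A gets 4, best alternative 3; Player B gets 12, best alternative 1. No profitable deviation — NE.

(Bottom, R)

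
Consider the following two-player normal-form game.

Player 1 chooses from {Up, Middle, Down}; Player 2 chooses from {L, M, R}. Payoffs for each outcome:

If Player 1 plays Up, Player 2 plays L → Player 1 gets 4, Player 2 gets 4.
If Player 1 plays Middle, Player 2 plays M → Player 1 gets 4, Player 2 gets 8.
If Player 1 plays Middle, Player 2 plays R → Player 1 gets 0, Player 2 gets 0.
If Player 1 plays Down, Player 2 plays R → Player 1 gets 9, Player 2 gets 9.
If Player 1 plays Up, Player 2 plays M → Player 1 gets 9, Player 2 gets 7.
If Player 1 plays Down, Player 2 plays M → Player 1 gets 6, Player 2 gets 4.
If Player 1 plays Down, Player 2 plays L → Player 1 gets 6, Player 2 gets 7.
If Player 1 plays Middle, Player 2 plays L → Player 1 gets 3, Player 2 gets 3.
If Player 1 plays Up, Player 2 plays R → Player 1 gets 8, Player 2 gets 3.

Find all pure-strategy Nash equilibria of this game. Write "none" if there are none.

For each strategy profile, look for a profitable unilateral deviation.
(Up, L): Player 1 can switch to Down (4 → 6). Not NE.
(Up, M): Player 1 gets 9, best alternative 6; Player 2 gets 7, best alternative 4. No profitable deviation — NE.
(Up, R): Player 1 can switch to Down (8 → 9). Not NE.
(Middle, L): Player 1 can switch to Up (3 → 4). Not NE.
(Middle, M): Player 1 can switch to Up (4 → 9). Not NE.
(Middle, R): Player 1 can switch to Up (0 → 8). Not NE.
(Down, L): Player 2 can switch to R (7 → 9). Not NE.
(Down, M): Player 1 can switch to Up (6 → 9). Not NE.
(Down, R): Player 1 gets 9, best alternative 8; Player 2 gets 9, best alternative 7. No profitable deviation — NE.

The pure Nash equilibria are (Up, M); (Down, R).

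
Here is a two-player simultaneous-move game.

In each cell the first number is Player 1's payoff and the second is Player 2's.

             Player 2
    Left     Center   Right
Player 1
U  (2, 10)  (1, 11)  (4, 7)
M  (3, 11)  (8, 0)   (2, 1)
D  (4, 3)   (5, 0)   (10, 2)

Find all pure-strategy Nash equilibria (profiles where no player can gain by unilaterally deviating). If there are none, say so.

The unique pure-strategy Nash equilibrium is (D, Left).

For each player, find the best response to each opponent profile; mutual best responses are the pure NE.
Player 1 against Left: payoffs 2, 3, 4 → best response D.
Player 1 against Center: payoffs 1, 8, 5 → best response M.
Player 1 against Right: payoffs 4, 2, 10 → best response D.
Player 2 against U: payoffs 10, 11, 7 → best response Center.
Player 2 against M: payoffs 11, 0, 1 → best response Left.
Player 2 against D: payoffs 3, 0, 2 → best response Left.
Mutual best responses: (D, Left).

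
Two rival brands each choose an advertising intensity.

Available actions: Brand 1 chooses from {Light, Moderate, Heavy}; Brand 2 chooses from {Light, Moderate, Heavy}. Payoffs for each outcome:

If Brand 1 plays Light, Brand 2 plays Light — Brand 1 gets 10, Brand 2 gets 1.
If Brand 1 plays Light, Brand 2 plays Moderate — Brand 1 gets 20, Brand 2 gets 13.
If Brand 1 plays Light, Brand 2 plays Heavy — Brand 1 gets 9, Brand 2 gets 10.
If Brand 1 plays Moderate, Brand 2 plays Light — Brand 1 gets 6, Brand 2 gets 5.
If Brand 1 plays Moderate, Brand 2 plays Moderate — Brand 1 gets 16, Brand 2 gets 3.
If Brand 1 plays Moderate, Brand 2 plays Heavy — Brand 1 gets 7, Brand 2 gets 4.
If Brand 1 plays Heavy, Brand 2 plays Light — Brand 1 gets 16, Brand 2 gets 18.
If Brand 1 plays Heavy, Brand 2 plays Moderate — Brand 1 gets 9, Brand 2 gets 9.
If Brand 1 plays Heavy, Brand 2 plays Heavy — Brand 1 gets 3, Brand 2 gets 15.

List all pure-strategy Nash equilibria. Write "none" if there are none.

Mark each player's best response to every combination of opponents' strategies; a profile where every player is best-responding is a pure Nash equilibrium.
Brand 1 against Light: payoffs 10, 6, 16 → best response Heavy.
Brand 1 against Moderate: payoffs 20, 16, 9 → best response Light.
Brand 1 against Heavy: payoffs 9, 7, 3 → best response Light.
Brand 2 against Light: payoffs 1, 13, 10 → best response Moderate.
Brand 2 against Moderate: payoffs 5, 3, 4 → best response Light.
Brand 2 against Heavy: payoffs 18, 9, 15 → best response Light.
Mutual best responses: (Light, Moderate); (Heavy, Light).

Pure-strategy Nash equilibria: (Light, Moderate) and (Heavy, Light)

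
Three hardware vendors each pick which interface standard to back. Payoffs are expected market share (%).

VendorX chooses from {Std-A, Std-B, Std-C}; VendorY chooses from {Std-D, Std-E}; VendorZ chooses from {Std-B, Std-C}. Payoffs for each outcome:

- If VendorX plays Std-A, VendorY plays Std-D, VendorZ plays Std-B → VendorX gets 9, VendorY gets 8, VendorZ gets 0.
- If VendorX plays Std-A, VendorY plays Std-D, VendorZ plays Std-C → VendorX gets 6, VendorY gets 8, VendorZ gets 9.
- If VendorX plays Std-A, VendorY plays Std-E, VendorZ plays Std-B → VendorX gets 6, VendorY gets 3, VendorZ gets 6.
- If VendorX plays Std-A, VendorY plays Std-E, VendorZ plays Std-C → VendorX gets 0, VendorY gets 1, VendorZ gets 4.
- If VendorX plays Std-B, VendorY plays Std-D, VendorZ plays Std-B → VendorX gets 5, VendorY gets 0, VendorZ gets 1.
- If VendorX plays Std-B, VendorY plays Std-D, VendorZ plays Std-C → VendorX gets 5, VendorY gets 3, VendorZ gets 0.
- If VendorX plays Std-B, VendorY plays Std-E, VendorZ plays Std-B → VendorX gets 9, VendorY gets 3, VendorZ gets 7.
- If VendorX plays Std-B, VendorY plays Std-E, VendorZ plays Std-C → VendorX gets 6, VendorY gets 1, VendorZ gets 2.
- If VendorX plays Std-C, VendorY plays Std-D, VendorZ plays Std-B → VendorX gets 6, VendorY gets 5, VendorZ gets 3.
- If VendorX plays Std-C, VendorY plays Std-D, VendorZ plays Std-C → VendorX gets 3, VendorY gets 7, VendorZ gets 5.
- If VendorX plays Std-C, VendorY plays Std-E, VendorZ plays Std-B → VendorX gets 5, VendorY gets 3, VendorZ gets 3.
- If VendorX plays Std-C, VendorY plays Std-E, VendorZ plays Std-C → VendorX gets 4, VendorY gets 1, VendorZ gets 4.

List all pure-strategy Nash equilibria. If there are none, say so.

(Std-A, Std-D, Std-C); (Std-B, Std-E, Std-B)

Mark each player's best response to every combination of opponents' strategies; a profile where every player is best-responding is a pure Nash equilibrium.
VendorX against (Std-D, Std-B): payoffs 9, 5, 6 → best response Std-A.
VendorX against (Std-D, Std-C): payoffs 6, 5, 3 → best response Std-A.
VendorX against (Std-E, Std-B): payoffs 6, 9, 5 → best response Std-B.
VendorX against (Std-E, Std-C): payoffs 0, 6, 4 → best response Std-B.
VendorY against (Std-A, Std-B): payoffs 8, 3 → best response Std-D.
VendorY against (Std-A, Std-C): payoffs 8, 1 → best response Std-D.
VendorY against (Std-B, Std-B): payoffs 0, 3 → best response Std-E.
VendorY against (Std-B, Std-C): payoffs 3, 1 → best response Std-D.
VendorY against (Std-C, Std-B): payoffs 5, 3 → best response Std-D.
VendorY against (Std-C, Std-C): payoffs 7, 1 → best response Std-D.
VendorZ against (Std-A, Std-D): payoffs 0, 9 → best response Std-C.
VendorZ against (Std-A, Std-E): payoffs 6, 4 → best response Std-B.
VendorZ against (Std-B, Std-D): payoffs 1, 0 → best response Std-B.
VendorZ against (Std-B, Std-E): payoffs 7, 2 → best response Std-B.
VendorZ against (Std-C, Std-D): payoffs 3, 5 → best response Std-C.
VendorZ against (Std-C, Std-E): payoffs 3, 4 → best response Std-C.
Mutual best responses: (Std-A, Std-D, Std-C); (Std-B, Std-E, Std-B).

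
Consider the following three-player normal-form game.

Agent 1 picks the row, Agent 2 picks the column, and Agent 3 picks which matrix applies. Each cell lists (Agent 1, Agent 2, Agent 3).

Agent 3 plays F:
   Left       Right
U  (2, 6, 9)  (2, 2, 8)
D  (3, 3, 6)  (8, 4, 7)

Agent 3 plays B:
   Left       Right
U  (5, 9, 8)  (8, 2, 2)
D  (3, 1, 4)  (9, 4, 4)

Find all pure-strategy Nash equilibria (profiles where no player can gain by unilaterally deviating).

(D, Right, F)

Mark each player's best response to every combination of opponents' strategies; a profile where every player is best-responding is a pure Nash equilibrium.
Agent 1 against (Left, F): payoffs 2, 3 → best response D.
Agent 1 against (Left, B): payoffs 5, 3 → best response U.
Agent 1 against (Right, F): payoffs 2, 8 → best response D.
Agent 1 against (Right, B): payoffs 8, 9 → best response D.
Agent 2 against (U, F): payoffs 6, 2 → best response Left.
Agent 2 against (U, B): payoffs 9, 2 → best response Left.
Agent 2 against (D, F): payoffs 3, 4 → best response Right.
Agent 2 against (D, B): payoffs 1, 4 → best response Right.
Agent 3 against (U, Left): payoffs 9, 8 → best response F.
Agent 3 against (U, Right): payoffs 8, 2 → best response F.
Agent 3 against (D, Left): payoffs 6, 4 → best response F.
Agent 3 against (D, Right): payoffs 7, 4 → best response F.
Mutual best responses: (D, Right, F).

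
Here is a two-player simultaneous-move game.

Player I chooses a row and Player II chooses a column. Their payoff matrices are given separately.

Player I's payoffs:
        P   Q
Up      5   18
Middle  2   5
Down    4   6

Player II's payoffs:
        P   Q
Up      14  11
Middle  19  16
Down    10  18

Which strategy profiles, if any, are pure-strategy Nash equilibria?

(Up, P)

(Up, P): Player I gets 5, best alternative 4; Player II gets 14, best alternative 11. No profitable deviation — NE.
(Up, Q): Player II can switch to P (11 → 14). Not NE.
(Middle, P): Player I can switch to Up (2 → 5). Not NE.
(Middle, Q): Player I can switch to Up (5 → 18). Not NE.
(Down, P): Player I can switch to Up (4 → 5). Not NE.
(Down, Q): Player I can switch to Up (6 → 18). Not NE.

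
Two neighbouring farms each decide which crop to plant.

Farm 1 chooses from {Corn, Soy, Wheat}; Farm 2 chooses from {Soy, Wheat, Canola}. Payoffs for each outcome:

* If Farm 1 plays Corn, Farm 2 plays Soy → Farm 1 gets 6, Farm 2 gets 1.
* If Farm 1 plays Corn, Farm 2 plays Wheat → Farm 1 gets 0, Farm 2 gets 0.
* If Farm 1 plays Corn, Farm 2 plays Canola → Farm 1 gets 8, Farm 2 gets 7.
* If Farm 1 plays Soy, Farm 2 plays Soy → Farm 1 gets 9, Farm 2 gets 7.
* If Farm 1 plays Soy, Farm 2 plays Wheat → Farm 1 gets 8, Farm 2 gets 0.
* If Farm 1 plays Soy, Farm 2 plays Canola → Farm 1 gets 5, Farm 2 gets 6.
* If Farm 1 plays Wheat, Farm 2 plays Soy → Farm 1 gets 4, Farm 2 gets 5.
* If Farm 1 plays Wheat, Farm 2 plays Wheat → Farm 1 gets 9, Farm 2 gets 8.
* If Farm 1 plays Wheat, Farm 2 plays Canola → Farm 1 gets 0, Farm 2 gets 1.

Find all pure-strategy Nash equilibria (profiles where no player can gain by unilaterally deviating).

Farm 1 against Soy: payoffs 6, 9, 4 → best response Soy.
Farm 1 against Wheat: payoffs 0, 8, 9 → best response Wheat.
Farm 1 against Canola: payoffs 8, 5, 0 → best response Corn.
Farm 2 against Corn: payoffs 1, 0, 7 → best response Canola.
Farm 2 against Soy: payoffs 7, 0, 6 → best response Soy.
Farm 2 against Wheat: payoffs 5, 8, 1 → best response Wheat.
Mutual best responses: (Corn, Canola); (Soy, Soy); (Wheat, Wheat).

Pure-strategy Nash equilibria: (Corn, Canola), (Soy, Soy), (Wheat, Wheat)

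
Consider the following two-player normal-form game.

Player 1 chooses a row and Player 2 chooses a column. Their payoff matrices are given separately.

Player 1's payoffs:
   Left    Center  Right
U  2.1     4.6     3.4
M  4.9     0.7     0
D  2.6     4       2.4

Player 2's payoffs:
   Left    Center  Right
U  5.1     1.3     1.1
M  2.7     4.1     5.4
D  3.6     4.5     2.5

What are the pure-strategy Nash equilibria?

No pure-strategy Nash equilibrium.

For each player, find the best response to each opponent profile; mutual best responses are the pure NE.
Player 1 against Left: payoffs 2.1, 4.9, 2.6 → best response M.
Player 1 against Center: payoffs 4.6, 0.7, 4 → best response U.
Player 1 against Right: payoffs 3.4, 0, 2.4 → best response U.
Player 2 against U: payoffs 5.1, 1.3, 1.1 → best response Left.
Player 2 against M: payoffs 2.7, 4.1, 5.4 → best response Right.
Player 2 against D: payoffs 3.6, 4.5, 2.5 → best response Center.
No profile is a mutual best response for all players.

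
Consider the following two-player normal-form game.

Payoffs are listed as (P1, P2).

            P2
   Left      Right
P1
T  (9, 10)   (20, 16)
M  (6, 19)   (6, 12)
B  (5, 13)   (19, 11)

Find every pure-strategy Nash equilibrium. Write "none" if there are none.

(T, Right)

(T, Left): P2 can switch to Right (10 → 16). Not NE.
(T, Right): P1 gets 20, best alternative 19; P2 gets 16, best alternative 10. No profitable deviation — NE.
(M, Left): P1 can switch to T (6 → 9). Not NE.
(M, Right): P1 can switch to T (6 → 20). Not NE.
(B, Left): P1 can switch to T (5 → 9). Not NE.
(B, Right): P1 can switch to T (19 → 20). Not NE.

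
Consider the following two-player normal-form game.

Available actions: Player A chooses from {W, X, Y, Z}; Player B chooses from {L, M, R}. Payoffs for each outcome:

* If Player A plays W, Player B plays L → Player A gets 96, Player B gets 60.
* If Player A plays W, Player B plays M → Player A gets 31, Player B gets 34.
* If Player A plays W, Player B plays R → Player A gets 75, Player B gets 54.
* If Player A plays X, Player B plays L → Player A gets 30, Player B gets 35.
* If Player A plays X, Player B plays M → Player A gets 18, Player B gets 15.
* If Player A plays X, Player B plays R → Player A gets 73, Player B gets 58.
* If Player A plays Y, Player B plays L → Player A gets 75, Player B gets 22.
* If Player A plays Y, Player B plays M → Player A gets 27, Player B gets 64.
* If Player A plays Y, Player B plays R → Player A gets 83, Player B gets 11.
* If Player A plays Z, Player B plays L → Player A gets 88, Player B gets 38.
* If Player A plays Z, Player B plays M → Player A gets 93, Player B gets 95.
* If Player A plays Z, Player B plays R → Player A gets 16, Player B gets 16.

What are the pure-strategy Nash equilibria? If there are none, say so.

Check each profile: it is a Nash equilibrium iff no player can strictly gain by switching unilaterally.
(W, L): Player A gets 96, best alternative 88; Player B gets 60, best alternative 54. No profitable deviation — NE.
(W, M): Player A can switch to Z (31 → 93). Not NE.
(W, R): Player A can switch to Y (75 → 83). Not NE.
(X, L): Player A can switch to W (30 → 96). Not NE.
(X, M): Player A can switch to W (18 → 31). Not NE.
(X, R): Player A can switch to W (73 → 75). Not NE.
(Y, L): Player A can switch to W (75 → 96). Not NE.
(Z, M): Player A gets 93, best alternative 31; Player B gets 95, best alternative 38. No profitable deviation — NE.
(The remaining 4 profiles each have a profitable deviation by the same check.)

The pure Nash equilibria are (W, L), (Z, M).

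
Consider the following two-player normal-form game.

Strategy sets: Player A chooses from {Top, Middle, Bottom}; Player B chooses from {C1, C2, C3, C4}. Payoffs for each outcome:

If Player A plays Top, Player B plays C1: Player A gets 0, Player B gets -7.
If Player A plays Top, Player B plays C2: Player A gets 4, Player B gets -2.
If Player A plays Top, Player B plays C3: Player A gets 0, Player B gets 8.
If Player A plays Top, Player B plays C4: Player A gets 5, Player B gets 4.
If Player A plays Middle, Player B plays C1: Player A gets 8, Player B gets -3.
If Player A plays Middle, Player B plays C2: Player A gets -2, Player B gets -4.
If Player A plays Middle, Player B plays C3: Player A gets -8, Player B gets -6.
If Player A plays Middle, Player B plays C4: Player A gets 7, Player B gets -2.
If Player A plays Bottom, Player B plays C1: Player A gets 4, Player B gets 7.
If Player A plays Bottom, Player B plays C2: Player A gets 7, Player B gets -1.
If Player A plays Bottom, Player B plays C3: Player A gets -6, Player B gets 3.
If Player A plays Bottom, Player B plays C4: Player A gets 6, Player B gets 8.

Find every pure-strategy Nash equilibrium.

Pure-strategy Nash equilibria: (Top, C3); (Middle, C4)

(Top, C1): Player A can switch to Middle (0 → 8). Not NE.
(Top, C2): Player A can switch to Bottom (4 → 7). Not NE.
(Top, C3): Player A gets 0, best alternative -6; Player B gets 8, best alternative 4. No profitable deviation — NE.
(Top, C4): Player A can switch to Middle (5 → 7). Not NE.
(Middle, C1): Player B can switch to C4 (-3 → -2). Not NE.
(Middle, C2): Player A can switch to Top (-2 → 4). Not NE.
(Middle, C3): Player A can switch to Top (-8 → 0). Not NE.
(Middle, C4): Player A gets 7, best alternative 6; Player B gets -2, best alternative -3. No profitable deviation — NE.
(Bottom, C1): Player A can switch to Middle (4 → 8). Not NE.
(Bottom, C2): Player B can switch to C1 (-1 → 7). Not NE.
(The remaining 2 profiles each have a profitable deviation by the same check.)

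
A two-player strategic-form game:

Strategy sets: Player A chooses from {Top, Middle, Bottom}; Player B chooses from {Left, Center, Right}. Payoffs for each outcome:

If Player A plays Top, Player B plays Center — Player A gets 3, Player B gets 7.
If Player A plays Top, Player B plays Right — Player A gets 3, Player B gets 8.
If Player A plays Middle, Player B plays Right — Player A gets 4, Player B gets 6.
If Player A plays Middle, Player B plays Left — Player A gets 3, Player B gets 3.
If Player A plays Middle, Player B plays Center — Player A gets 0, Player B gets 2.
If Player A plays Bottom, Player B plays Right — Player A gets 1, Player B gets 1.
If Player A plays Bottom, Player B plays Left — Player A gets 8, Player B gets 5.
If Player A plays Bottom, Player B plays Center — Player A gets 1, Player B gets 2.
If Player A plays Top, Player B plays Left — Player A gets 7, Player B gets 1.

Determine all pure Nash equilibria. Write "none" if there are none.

Player A against Left: payoffs 7, 3, 8 → best response Bottom.
Player A against Center: payoffs 3, 0, 1 → best response Top.
Player A against Right: payoffs 3, 4, 1 → best response Middle.
Player B against Top: payoffs 1, 7, 8 → best response Right.
Player B against Middle: payoffs 3, 2, 6 → best response Right.
Player B against Bottom: payoffs 5, 2, 1 → best response Left.
Mutual best responses: (Middle, Right); (Bottom, Left).

Pure-strategy Nash equilibria: (Middle, Right) and (Bottom, Left)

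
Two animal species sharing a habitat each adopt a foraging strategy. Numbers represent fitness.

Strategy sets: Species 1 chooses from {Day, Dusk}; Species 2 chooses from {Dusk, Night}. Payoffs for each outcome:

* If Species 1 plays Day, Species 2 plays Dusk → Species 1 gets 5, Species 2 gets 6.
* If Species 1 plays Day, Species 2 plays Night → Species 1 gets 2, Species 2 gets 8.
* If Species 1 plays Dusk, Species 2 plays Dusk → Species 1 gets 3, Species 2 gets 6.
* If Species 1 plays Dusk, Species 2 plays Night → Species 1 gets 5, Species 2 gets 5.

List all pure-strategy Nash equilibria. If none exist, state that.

This game has no pure Nash equilibrium.

(Day, Dusk): Species 2 can switch to Night (6 → 8). Not NE.
(Day, Night): Species 1 can switch to Dusk (2 → 5). Not NE.
(Dusk, Dusk): Species 1 can switch to Day (3 → 5). Not NE.
(Dusk, Night): Species 2 can switch to Dusk (5 → 6). Not NE.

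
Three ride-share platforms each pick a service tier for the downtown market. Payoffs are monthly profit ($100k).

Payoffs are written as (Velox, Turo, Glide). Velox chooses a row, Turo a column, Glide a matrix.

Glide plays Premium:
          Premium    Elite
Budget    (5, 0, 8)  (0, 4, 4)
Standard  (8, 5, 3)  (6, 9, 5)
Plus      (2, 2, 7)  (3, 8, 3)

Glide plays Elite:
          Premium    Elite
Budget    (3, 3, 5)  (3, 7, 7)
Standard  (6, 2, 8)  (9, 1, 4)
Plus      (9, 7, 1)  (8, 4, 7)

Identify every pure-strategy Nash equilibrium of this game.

(Budget, Premium, Premium): Velox can switch to Standard (5 → 8). Not NE.
(Budget, Premium, Elite): Velox can switch to Standard (3 → 6). Not NE.
(Budget, Elite, Premium): Velox can switch to Standard (0 → 6). Not NE.
(Budget, Elite, Elite): Velox can switch to Standard (3 → 9). Not NE.
(Standard, Premium, Premium): Turo can switch to Elite (5 → 9). Not NE.
(Standard, Premium, Elite): Velox can switch to Plus (6 → 9). Not NE.
(Standard, Elite, Premium): Velox gets 6, best alternative 3; Turo gets 9, best alternative 5; Glide gets 5, best alternative 4. No profitable deviation — NE.
(The remaining 5 profiles each have a profitable deviation by the same check.)

The unique pure-strategy Nash equilibrium is (Standard, Elite, Premium).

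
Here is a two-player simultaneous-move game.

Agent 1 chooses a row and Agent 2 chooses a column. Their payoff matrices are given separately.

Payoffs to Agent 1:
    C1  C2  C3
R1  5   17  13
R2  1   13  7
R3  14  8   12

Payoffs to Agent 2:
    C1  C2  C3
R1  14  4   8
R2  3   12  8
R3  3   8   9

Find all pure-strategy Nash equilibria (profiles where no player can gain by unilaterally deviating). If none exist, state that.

none

Agent 1 against C1: payoffs 5, 1, 14 → best response R3.
Agent 1 against C2: payoffs 17, 13, 8 → best response R1.
Agent 1 against C3: payoffs 13, 7, 12 → best response R1.
Agent 2 against R1: payoffs 14, 4, 8 → best response C1.
Agent 2 against R2: payoffs 3, 12, 8 → best response C2.
Agent 2 against R3: payoffs 3, 8, 9 → best response C3.
No profile is a mutual best response for all players.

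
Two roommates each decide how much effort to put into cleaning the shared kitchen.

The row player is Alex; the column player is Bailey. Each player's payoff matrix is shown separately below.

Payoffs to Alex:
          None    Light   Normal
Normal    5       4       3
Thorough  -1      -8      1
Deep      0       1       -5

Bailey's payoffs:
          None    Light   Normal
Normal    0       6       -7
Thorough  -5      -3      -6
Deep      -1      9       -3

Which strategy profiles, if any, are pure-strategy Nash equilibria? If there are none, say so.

Alex against None: payoffs 5, -1, 0 → best response Normal.
Alex against Light: payoffs 4, -8, 1 → best response Normal.
Alex against Normal: payoffs 3, 1, -5 → best response Normal.
Bailey against Normal: payoffs 0, 6, -7 → best response Light.
Bailey against Thorough: payoffs -5, -3, -6 → best response Light.
Bailey against Deep: payoffs -1, 9, -3 → best response Light.
Mutual best responses: (Normal, Light).

Pure NE: (Normal, Light)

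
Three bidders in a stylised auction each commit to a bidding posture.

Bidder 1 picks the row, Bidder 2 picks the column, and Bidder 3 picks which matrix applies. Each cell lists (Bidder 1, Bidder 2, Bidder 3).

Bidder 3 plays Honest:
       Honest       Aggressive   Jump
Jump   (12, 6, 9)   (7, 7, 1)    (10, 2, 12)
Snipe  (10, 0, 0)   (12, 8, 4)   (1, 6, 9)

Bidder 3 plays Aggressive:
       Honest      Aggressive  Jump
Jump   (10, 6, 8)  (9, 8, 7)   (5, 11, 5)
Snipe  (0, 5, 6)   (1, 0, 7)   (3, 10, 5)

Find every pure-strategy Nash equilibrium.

Bidder 1 against (Honest, Honest): payoffs 12, 10 → best response Jump.
Bidder 1 against (Honest, Aggressive): payoffs 10, 0 → best response Jump.
Bidder 1 against (Aggressive, Honest): payoffs 7, 12 → best response Snipe.
Bidder 1 against (Aggressive, Aggressive): payoffs 9, 1 → best response Jump.
Bidder 1 against (Jump, Honest): payoffs 10, 1 → best response Jump.
Bidder 1 against (Jump, Aggressive): payoffs 5, 3 → best response Jump.
Bidder 2 against (Jump, Honest): payoffs 6, 7, 2 → best response Aggressive.
Bidder 2 against (Jump, Aggressive): payoffs 6, 8, 11 → best response Jump.
Bidder 2 against (Snipe, Honest): payoffs 0, 8, 6 → best response Aggressive.
Bidder 2 against (Snipe, Aggressive): payoffs 5, 0, 10 → best response Jump.
Bidder 3 against (Jump, Honest): payoffs 9, 8 → best response Honest.
Bidder 3 against (Jump, Aggressive): payoffs 1, 7 → best response Aggressive.
Bidder 3 against (Jump, Jump): payoffs 12, 5 → best response Honest.
Bidder 3 against (Snipe, Honest): payoffs 0, 6 → best response Aggressive.
Bidder 3 against (Snipe, Aggressive): payoffs 4, 7 → best response Aggressive.
Bidder 3 against (Snipe, Jump): payoffs 9, 5 → best response Honest.
No profile is a mutual best response for all players.

This game has no pure Nash equilibrium.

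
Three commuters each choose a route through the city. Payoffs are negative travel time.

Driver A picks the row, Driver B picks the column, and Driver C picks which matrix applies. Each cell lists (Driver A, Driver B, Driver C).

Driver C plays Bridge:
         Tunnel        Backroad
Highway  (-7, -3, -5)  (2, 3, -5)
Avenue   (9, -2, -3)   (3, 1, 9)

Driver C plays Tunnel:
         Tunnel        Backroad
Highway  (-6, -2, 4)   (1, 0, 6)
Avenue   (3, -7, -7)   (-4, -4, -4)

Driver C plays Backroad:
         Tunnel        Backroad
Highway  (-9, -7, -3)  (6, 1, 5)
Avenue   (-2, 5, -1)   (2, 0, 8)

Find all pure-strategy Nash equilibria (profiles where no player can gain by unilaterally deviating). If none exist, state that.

(Highway, Backroad, Tunnel), (Avenue, Tunnel, Backroad), (Avenue, Backroad, Bridge)

(Highway, Tunnel, Bridge): Driver A can switch to Avenue (-7 → 9). Not NE.
(Highway, Tunnel, Tunnel): Driver A can switch to Avenue (-6 → 3). Not NE.
(Highway, Tunnel, Backroad): Driver A can switch to Avenue (-9 → -2). Not NE.
(Highway, Backroad, Bridge): Driver A can switch to Avenue (2 → 3). Not NE.
(Highway, Backroad, Tunnel): Driver A gets 1, best alternative -4; Driver B gets 0, best alternative -2; Driver C gets 6, best alternative 5. No profitable deviation — NE.
(Highway, Backroad, Backroad): Driver C can switch to Tunnel (5 → 6). Not NE.
(Avenue, Tunnel, Bridge): Driver B can switch to Backroad (-2 → 1). Not NE.
(Avenue, Tunnel, Backroad): Driver A gets -2, best alternative -9; Driver B gets 5, best alternative 0; Driver C gets -1, best alternative -3. No profitable deviation — NE.
(Avenue, Backroad, Bridge): Driver A gets 3, best alternative 2; Driver B gets 1, best alternative -2; Driver C gets 9, best alternative 8. No profitable deviation — NE.
(The remaining 3 profiles each have a profitable deviation by the same check.)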